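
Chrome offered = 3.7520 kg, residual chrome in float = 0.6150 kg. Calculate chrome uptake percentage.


Formula: Uptake = (offered - residual) / offered * 100
Substituting: Uptake = (3.7520 - 0.6150) / 3.7520 * 100
Result: 83.6087 %


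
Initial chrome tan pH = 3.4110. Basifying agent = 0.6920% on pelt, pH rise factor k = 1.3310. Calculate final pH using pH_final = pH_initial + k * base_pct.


Formula: pH_final = pH_initial + k * base_pct
Substituting: pH_final = 3.4110 + 1.3310 * 0.6920
Result: 4.3321


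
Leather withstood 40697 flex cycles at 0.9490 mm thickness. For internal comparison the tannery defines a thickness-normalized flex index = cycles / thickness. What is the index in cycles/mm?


Formula: Index = cycles / thickness
Substituting: Index = 40697 / 0.9490
Result: 42884.0885 cycles/mm


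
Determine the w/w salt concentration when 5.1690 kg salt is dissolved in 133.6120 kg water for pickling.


Formula: Conc = salt / (water + salt) * 100
Substituting: Conc = 5.1690 / (133.6120 + 5.1690) * 100
Result: 3.7246 %


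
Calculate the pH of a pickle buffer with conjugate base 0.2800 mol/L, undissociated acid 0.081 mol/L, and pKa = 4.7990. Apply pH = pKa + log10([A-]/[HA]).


ratio = [A-] / [HA] = 0.2800 / 0.081 = 3.4568
log10(ratio) = 0.5387
pH = pKa + log10(ratio) = 4.7990 + 0.5387 = 5.3377


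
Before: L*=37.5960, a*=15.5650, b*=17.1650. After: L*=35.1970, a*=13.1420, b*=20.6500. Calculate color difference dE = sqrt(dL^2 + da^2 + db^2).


dL = -2.3990, da = -2.4230, db = 3.4850
dE = sqrt((-2.3990)^2 + (-2.4230)^2 + 3.4850^2) = 4.8756


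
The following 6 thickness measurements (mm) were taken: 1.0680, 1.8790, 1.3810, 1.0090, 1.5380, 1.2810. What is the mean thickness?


Formula: Average = sum / n
Substituting: Average = 8.1560 / 6
Result: 1.3593 mm


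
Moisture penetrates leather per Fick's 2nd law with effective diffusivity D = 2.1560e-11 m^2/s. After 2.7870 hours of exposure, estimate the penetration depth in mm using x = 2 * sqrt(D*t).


t = 2.7870 hr * 3600 = 10033.2000 s
D * t = 2.1560e-11 * 10033.2000 = 2.1632e-07
x = 2 * sqrt(D*t) = 2 * sqrt(2.1632e-07) = 9.3020e-04 m = 0.9302 mm


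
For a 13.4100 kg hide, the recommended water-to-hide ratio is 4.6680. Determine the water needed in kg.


Formula: Water = hide_weight * ratio
Substituting: Water = 13.4100 * 4.6680
Result: 62.5979 kg


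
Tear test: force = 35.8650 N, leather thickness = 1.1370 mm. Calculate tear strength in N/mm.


Formula: Tear strength = force / thickness
Substituting: Tear strength = 35.8650 / 1.1370
Result: 31.5435 N/mm


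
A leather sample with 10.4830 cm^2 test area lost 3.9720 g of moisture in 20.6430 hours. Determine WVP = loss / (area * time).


Formula: WVP = loss / (area * time)
Substituting: WVP = 3.9720 / (10.4830 * 20.6430)
Result: 0.0183549 g/(cm^2*hr)


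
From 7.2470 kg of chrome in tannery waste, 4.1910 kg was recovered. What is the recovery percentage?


Formula: Recovery = recovered / input * 100
Substituting: Recovery = 4.1910 / 7.2470 * 100
Result: 57.8308 %


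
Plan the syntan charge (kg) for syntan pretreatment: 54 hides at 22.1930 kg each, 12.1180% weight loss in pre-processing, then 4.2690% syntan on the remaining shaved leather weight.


Total_raw = N * avg_wt = 54 * 22.1930 = 1198.4220 kg
Substrate = Total_raw * (1 - loss/100) = 1198.4220 * (1 - 12.1180/100) = 1053.1972 kg
Syntan = Substrate * pct / 100 = 1053.1972 * 4.2690 / 100 = 44.9610 kg


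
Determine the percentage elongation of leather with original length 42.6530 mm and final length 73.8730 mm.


Formula: Elongation = (Lf - L0) / L0 * 100
Substituting: Elongation = (73.8730 - 42.6530) / 42.6530 * 100
Result: 73.1953 %


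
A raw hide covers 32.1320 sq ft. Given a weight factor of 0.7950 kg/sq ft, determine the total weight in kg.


Formula: Weight = area * weight_per_sqft
Substituting: Weight = 32.1320 * 0.7950
Result: 25.5449 kg


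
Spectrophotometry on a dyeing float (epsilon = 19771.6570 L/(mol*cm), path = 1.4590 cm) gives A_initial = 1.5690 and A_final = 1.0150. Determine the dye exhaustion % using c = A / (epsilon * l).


c_initial = A_i / (epsilon * l) = 1.5690 / (19771.6570 * 1.4590) = 5.4391e-05 mol/L
c_final = A_f / (epsilon * l) = 1.0150 / (19771.6570 * 1.4590) = 3.5186e-05 mol/L
Exhaustion = (c_initial - c_final) / c_initial * 100 = (5.4391e-05 - 3.5186e-05) / 5.4391e-05 * 100 = 35.3091 %


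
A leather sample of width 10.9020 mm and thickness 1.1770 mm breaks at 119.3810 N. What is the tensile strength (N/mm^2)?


Formula: TS = force / (width * thickness)
Substituting: TS = 119.3810 / (10.9020 * 1.1770)
Result: 9.3036 N/mm^2


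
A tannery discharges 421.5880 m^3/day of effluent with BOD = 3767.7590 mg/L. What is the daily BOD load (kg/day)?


Formula: BOD_load = volume * conc / 1000
Substituting: BOD_load = 421.5880 * 3767.7590 / 1000
Result: 1588.4420 kg/day


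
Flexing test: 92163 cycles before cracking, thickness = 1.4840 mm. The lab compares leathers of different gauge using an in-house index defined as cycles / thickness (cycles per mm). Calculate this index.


Formula: Index = cycles / thickness
Substituting: Index = 92163 / 1.4840
Result: 62104.4474 cycles/mm


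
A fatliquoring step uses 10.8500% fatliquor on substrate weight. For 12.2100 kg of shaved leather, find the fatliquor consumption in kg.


Formula: Fat = substrate * pct / 100
Substituting: Fat = 12.2100 * 10.8500 / 100
Result: 1.3248 kg


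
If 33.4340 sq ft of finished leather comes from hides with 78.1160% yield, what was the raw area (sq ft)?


Formula: raw = finished * 100 / yield
Substituting: raw = 33.4340 * 100 / 78.1160
Result: 42.8005 sq ft


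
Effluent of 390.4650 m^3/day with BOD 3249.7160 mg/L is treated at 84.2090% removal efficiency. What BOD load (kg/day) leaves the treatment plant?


Load_in = volume * conc / 1000 = 390.4650 * 3249.7160 / 1000 = 1268.9004 kg/day
Removed = Load_in * eff / 100 = 1268.9004 * 84.2090 / 100 = 1068.5283 kg/day
Load_out = Load_in - Removed = 1268.9004 - 1068.5283 = 200.3721 kg/day


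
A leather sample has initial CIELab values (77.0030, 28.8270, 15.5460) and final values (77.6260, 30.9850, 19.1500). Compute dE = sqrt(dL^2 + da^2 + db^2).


dL = 0.6230, da = 2.1580, db = 3.6040
dE = sqrt(0.6230^2 + 2.1580^2 + 3.6040^2) = 4.2466


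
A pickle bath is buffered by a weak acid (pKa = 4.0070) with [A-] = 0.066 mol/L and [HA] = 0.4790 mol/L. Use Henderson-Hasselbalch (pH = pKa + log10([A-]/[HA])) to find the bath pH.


ratio = [A-] / [HA] = 0.066 / 0.4790 = 0.1378
log10(ratio) = -0.8608
pH = pKa + log10(ratio) = 4.0070 - 0.8608 = 3.1462


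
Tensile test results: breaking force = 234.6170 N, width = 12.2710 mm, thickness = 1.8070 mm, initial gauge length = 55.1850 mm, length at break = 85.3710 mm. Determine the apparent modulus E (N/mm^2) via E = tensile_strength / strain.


TS = F / (w * t) = 234.6170 / (12.2710 * 1.8070) = 10.5809 N/mm^2
strain = (Lf - L0) / L0 = (85.3710 - 55.1850) / 55.1850 = 0.5470
E = TS / strain = 10.5809 / 0.5470 = 19.3436 N/mm^2


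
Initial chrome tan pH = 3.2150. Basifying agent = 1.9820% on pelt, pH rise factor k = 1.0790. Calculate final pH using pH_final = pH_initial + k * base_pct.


Formula: pH_final = pH_initial + k * base_pct
Substituting: pH_final = 3.2150 + 1.0790 * 1.9820
Result: 5.3536


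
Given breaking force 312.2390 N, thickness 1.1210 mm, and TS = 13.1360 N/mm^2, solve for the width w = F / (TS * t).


Formula: w = F / (TS * t)
Substituting: w = 312.2390 / (13.1360 * 1.1210)
Result: 21.2040 mm


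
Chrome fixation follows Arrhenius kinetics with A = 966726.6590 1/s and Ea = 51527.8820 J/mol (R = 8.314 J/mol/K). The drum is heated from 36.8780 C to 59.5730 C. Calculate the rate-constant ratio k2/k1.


T1 = 36.8780 + 273.15 = 310.0280 K; T2 = 59.5730 + 273.15 = 332.7230 K
k1 = A * exp(-Ea/(R*T1)) = 966726.6590 * exp(-51527.8820/(8.314*310.0280)) = 0.00201088 1/s
k2 = A * exp(-Ea/(R*T2)) = 966726.6590 * exp(-51527.8820/(8.314*332.7230)) = 0.00786283 1/s
k2/k1 = 0.00786283 / 0.00201088 = 3.9101


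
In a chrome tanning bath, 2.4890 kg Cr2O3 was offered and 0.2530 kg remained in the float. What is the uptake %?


Formula: Uptake = (offered - residual) / offered * 100
Substituting: Uptake = (2.4890 - 0.2530) / 2.4890 * 100
Result: 89.8353 %


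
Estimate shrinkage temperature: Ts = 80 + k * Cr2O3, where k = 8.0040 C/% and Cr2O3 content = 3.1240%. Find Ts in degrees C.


Formula: Ts = 80 + k * Cr2O3
Substituting: Ts = 80 + 8.0040 * 3.1240
Result: 105.0045 C


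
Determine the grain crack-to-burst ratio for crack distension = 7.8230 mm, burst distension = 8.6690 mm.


Formula: Ratio = crack / burst
Substituting: Ratio = 7.8230 / 8.6690
Result: 0.9024


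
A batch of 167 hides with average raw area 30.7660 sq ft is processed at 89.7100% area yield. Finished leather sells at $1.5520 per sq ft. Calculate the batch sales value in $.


Raw_total = N * avg_area = 167 * 30.7660 = 5137.9220 sq ft
Finished = Raw_total * yield / 100 = 5137.9220 * 89.7100 / 100 = 4609.2298 sq ft
Value = Finished * price = 4609.2298 * 1.5520 = 7153.5247 $


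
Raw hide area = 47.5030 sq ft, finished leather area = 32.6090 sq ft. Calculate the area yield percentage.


Formula: Yield = finished / raw * 100
Substituting: Yield = 32.6090 / 47.5030 * 100
Result: 68.6462 %


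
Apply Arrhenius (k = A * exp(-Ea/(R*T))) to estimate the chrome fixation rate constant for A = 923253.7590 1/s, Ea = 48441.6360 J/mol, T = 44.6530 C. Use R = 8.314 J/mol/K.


T_K = T_C + 273.15 = 44.6530 + 273.15 = 317.8030 K
exponent = -Ea / (R * T_K) = -48441.6360 / (8.314 * 317.8030) = -18.3337
k = A * exp(exponent) = 923253.7590 * exp(-18.3337) = 0.0100713 1/s


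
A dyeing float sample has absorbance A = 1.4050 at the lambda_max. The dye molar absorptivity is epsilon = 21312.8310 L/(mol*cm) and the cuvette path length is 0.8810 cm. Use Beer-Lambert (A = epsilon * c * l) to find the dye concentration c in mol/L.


Formula: c = A / (epsilon * l)
Substituting: c = 1.4050 / (21312.8310 * 0.8810)
Result: 7.4827e-05 mol/L


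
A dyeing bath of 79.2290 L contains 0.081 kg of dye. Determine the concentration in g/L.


Formula: Conc = dye_mass(kg) / volume(L) * 1000
Substituting: Conc = 0.081 / 79.2290 * 1000
Result: 1.0224 g/L


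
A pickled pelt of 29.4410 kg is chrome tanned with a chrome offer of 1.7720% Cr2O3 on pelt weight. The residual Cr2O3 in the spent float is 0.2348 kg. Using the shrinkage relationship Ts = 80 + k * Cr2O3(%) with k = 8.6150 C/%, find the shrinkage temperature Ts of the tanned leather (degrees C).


Offered = pelt * offer_pct / 100 = 29.4410 * 1.7720 / 100 = 0.5217 kg
Uptake = offered - residual = 0.5217 - 0.2348 = 0.2869 kg
Cr2O3% on pelt = uptake / pelt * 100 = 0.2869 / 29.4410 * 100 = 0.9745 %
Ts = 80 + k * Cr2O3% = 80 + 8.6150 * 0.9745 = 88.3951 C


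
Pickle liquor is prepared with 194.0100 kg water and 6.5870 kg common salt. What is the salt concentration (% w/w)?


Formula: Conc = salt / (water + salt) * 100
Substituting: Conc = 6.5870 / (194.0100 + 6.5870) * 100
Result: 3.2837 %


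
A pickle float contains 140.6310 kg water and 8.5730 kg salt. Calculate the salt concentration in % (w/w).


Formula: Conc = salt / (water + salt) * 100
Substituting: Conc = 8.5730 / (140.6310 + 8.5730) * 100
Result: 5.7458 %


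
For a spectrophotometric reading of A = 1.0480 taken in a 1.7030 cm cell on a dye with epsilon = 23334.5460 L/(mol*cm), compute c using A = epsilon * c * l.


Formula: c = A / (epsilon * l)
Substituting: c = 1.0480 / (23334.5460 * 1.7030)
Result: 2.6372e-05 mol/L


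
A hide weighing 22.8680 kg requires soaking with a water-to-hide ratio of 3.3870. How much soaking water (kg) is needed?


Formula: Water = hide_weight * ratio
Substituting: Water = 22.8680 * 3.3870
Result: 77.4539 kg


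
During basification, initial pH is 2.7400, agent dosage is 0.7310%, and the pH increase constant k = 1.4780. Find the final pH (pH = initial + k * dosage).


Formula: pH_final = pH_initial + k * base_pct
Substituting: pH_final = 2.7400 + 1.4780 * 0.7310
Result: 3.8204


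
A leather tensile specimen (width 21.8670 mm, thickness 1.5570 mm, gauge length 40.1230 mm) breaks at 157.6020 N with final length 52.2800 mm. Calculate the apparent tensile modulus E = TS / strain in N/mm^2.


TS = F / (w * t) = 157.6020 / (21.8670 * 1.5570) = 4.6290 N/mm^2
strain = (Lf - L0) / L0 = (52.2800 - 40.1230) / 40.1230 = 0.3030
E = TS / strain = 4.6290 / 0.3030 = 15.2775 N/mm^2


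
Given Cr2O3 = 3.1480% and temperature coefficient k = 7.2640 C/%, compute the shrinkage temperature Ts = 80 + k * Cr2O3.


Formula: Ts = 80 + k * Cr2O3
Substituting: Ts = 80 + 7.2640 * 3.1480
Result: 102.8671 C


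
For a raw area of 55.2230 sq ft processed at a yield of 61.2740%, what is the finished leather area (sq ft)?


Formula: finished = raw * yield / 100
Substituting: finished = 55.2230 * 61.2740 / 100
Result: 33.8373 sq ft


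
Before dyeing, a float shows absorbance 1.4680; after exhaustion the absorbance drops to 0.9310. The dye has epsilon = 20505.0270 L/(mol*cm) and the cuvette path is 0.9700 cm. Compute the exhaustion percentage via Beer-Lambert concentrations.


c_initial = A_i / (epsilon * l) = 1.4680 / (20505.0270 * 0.9700) = 7.3806e-05 mol/L
c_final = A_f / (epsilon * l) = 0.9310 / (20505.0270 * 0.9700) = 4.6808e-05 mol/L
Exhaustion = (c_initial - c_final) / c_initial * 100 = (7.3806e-05 - 4.6808e-05) / 7.3806e-05 * 100 = 36.5804 %


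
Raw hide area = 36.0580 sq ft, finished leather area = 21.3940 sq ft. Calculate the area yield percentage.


Formula: Yield = finished / raw * 100
Substituting: Yield = 21.3940 / 36.0580 * 100
Result: 59.3322 %


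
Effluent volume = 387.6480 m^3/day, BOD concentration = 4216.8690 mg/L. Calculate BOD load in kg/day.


Formula: BOD_load = volume * conc / 1000
Substituting: BOD_load = 387.6480 * 4216.8690 / 1000
Result: 1634.6608 kg/day


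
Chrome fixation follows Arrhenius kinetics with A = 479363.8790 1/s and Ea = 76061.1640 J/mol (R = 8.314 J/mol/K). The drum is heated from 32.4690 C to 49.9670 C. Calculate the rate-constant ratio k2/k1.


T1 = 32.4690 + 273.15 = 305.6190 K; T2 = 49.9670 + 273.15 = 323.1170 K
k1 = A * exp(-Ea/(R*T1)) = 479363.8790 * exp(-76061.1640/(8.314*305.6190)) = 4.7892e-08 1/s
k2 = A * exp(-Ea/(R*T2)) = 479363.8790 * exp(-76061.1640/(8.314*323.1170)) = 2.4226e-07 1/s
k2/k1 = 2.4226e-07 / 4.7892e-08 = 5.0585


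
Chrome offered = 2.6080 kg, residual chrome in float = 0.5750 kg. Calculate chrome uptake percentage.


Formula: Uptake = (offered - residual) / offered * 100
Substituting: Uptake = (2.6080 - 0.5750) / 2.6080 * 100
Result: 77.9525 %


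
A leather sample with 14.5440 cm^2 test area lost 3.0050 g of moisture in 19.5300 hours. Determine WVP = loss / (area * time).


Formula: WVP = loss / (area * time)
Substituting: WVP = 3.0050 / (14.5440 * 19.5300)
Result: 0.0105793 g/(cm^2*hr)


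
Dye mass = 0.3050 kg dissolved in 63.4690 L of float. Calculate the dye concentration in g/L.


Formula: Conc = dye_mass(kg) / volume(L) * 1000
Substituting: Conc = 0.3050 / 63.4690 * 1000
Result: 4.8055 g/L


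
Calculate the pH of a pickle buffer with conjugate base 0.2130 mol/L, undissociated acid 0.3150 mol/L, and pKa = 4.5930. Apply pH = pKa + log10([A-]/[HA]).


ratio = [A-] / [HA] = 0.2130 / 0.3150 = 0.6762
log10(ratio) = -0.1699
pH = pKa + log10(ratio) = 4.5930 - 0.1699 = 4.4231


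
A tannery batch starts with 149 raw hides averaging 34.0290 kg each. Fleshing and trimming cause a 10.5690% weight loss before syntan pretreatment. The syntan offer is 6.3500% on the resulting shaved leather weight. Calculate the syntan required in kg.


Total_raw = N * avg_wt = 149 * 34.0290 = 5070.3210 kg
Substrate = Total_raw * (1 - loss/100) = 5070.3210 * (1 - 10.5690/100) = 4534.4388 kg
Syntan = Substrate * pct / 100 = 4534.4388 * 6.3500 / 100 = 287.9369 kg


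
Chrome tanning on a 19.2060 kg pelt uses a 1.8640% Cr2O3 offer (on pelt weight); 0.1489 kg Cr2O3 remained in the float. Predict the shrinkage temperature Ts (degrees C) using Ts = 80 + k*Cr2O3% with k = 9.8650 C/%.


Offered = pelt * offer_pct / 100 = 19.2060 * 1.8640 / 100 = 0.3580 kg
Uptake = offered - residual = 0.3580 - 0.1489 = 0.2091 kg
Cr2O3% on pelt = uptake / pelt * 100 = 0.2091 / 19.2060 * 100 = 1.0887 %
Ts = 80 + k * Cr2O3% = 80 + 9.8650 * 1.0887 = 90.7402 C


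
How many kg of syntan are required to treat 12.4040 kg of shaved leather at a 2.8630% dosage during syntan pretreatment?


Formula: Syntan = substrate * pct / 100
Substituting: Syntan = 12.4040 * 2.8630 / 100
Result: 0.3551 kg


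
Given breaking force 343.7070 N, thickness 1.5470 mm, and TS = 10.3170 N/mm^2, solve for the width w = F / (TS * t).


Formula: w = F / (TS * t)
Substituting: w = 343.7070 / (10.3170 * 1.5470)
Result: 21.5350 mm


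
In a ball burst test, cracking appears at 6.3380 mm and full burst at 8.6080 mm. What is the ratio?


Formula: Ratio = crack / burst
Substituting: Ratio = 6.3380 / 8.6080
Result: 0.7363


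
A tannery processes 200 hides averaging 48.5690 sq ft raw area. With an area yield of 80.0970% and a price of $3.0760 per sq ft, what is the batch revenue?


Raw_total = N * avg_area = 200 * 48.5690 = 9713.8000 sq ft
Finished = Raw_total * yield / 100 = 9713.8000 * 80.0970 / 100 = 7780.4624 sq ft
Value = Finished * price = 7780.4624 * 3.0760 = 23932.7023 $


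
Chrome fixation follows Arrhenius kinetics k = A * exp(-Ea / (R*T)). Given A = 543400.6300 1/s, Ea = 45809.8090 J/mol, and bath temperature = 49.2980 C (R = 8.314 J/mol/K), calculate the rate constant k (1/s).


T_K = T_C + 273.15 = 49.2980 + 273.15 = 322.4480 K
exponent = -Ea / (R * T_K) = -45809.8090 / (8.314 * 322.4480) = -17.0879
k = A * exp(exponent) = 543400.6300 * exp(-17.0879) = 0.0206034 1/s


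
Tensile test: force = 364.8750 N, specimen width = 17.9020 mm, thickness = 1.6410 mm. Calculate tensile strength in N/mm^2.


Formula: TS = force / (width * thickness)
Substituting: TS = 364.8750 / (17.9020 * 1.6410)
Result: 12.4204 N/mm^2


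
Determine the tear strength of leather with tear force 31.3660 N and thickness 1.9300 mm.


Formula: Tear strength = force / thickness
Substituting: Tear strength = 31.3660 / 1.9300
Result: 16.2518 N/mm


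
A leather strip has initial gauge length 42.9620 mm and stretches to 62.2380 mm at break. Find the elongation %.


Formula: Elongation = (Lf - L0) / L0 * 100
Substituting: Elongation = (62.2380 - 42.9620) / 42.9620 * 100
Result: 44.8676 %


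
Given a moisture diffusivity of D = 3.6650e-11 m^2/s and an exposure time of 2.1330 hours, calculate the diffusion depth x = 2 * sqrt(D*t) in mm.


t = 2.1330 hr * 3600 = 7678.8000 s
D * t = 3.6650e-11 * 7678.8000 = 2.8143e-07
x = 2 * sqrt(D*t) = 2 * sqrt(2.8143e-07) = 0.001061 m = 1.0610 mm


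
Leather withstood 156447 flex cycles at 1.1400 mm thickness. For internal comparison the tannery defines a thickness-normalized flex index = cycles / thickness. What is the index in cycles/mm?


Formula: Index = cycles / thickness
Substituting: Index = 156447 / 1.1400
Result: 137234.2105 cycles/mm


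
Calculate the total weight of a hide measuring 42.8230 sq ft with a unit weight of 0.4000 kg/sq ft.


Formula: Weight = area * weight_per_sqft
Substituting: Weight = 42.8230 * 0.4000
Result: 17.1292 kg


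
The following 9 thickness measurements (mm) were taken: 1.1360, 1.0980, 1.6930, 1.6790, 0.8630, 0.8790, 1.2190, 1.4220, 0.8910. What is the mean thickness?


Formula: Average = sum / n
Substituting: Average = 10.8800 / 9
Result: 1.2089 mm


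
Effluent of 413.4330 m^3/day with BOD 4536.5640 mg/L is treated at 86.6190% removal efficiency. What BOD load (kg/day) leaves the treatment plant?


Load_in = volume * conc / 1000 = 413.4330 * 4536.5640 / 1000 = 1875.5653 kg/day
Removed = Load_in * eff / 100 = 1875.5653 * 86.6190 / 100 = 1624.5959 kg/day
Load_out = Load_in - Removed = 1875.5653 - 1624.5959 = 250.9694 kg/day


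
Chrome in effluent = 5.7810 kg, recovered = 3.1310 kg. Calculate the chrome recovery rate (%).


Formula: Recovery = recovered / input * 100
Substituting: Recovery = 3.1310 / 5.7810 * 100
Result: 54.1602 %


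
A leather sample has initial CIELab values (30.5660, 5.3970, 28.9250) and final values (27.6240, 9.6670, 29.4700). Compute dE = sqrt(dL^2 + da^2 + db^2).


dL = -2.9420, da = 4.2700, db = 0.5450
dE = sqrt((-2.9420)^2 + 4.2700^2 + 0.5450^2) = 5.2140


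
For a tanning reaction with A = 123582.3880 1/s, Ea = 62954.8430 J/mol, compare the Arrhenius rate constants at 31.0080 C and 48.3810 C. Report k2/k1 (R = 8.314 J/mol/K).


T1 = 31.0080 + 273.15 = 304.1580 K; T2 = 48.3810 + 273.15 = 321.5310 K
k1 = A * exp(-Ea/(R*T1)) = 123582.3880 * exp(-62954.8430/(8.314*304.1580)) = 1.9055e-06 1/s
k2 = A * exp(-Ea/(R*T2)) = 123582.3880 * exp(-62954.8430/(8.314*321.5310)) = 7.3147e-06 1/s
k2/k1 = 7.3147e-06 / 1.9055e-06 = 3.8388


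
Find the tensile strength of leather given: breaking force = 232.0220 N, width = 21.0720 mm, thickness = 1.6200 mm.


Formula: TS = force / (width * thickness)
Substituting: TS = 232.0220 / (21.0720 * 1.6200)
Result: 6.7969 N/mm^2


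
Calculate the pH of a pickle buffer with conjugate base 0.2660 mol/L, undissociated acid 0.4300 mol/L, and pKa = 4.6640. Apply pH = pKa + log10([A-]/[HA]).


ratio = [A-] / [HA] = 0.2660 / 0.4300 = 0.6186
log10(ratio) = -0.2086
pH = pKa + log10(ratio) = 4.6640 - 0.2086 = 4.4554


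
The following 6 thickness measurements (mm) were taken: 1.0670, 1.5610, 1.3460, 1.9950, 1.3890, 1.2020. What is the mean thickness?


Formula: Average = sum / n
Substituting: Average = 8.5600 / 6
Result: 1.4267 mm


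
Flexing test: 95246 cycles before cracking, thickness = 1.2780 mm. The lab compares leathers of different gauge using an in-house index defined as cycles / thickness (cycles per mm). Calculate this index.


Formula: Index = cycles / thickness
Substituting: Index = 95246 / 1.2780
Result: 74527.3865 cycles/mm


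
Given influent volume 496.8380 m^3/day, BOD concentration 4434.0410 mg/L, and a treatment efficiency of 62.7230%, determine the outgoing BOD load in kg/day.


Load_in = volume * conc / 1000 = 496.8380 * 4434.0410 / 1000 = 2203.0001 kg/day
Removed = Load_in * eff / 100 = 2203.0001 * 62.7230 / 100 = 1381.7877 kg/day
Load_out = Load_in - Removed = 2203.0001 - 1381.7877 = 821.2123 kg/day


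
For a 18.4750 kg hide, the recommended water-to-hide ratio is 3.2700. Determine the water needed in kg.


Formula: Water = hide_weight * ratio
Substituting: Water = 18.4750 * 3.2700
Result: 60.4133 kg


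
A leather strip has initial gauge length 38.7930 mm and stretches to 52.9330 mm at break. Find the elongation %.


Formula: Elongation = (Lf - L0) / L0 * 100
Substituting: Elongation = (52.9330 - 38.7930) / 38.7930 * 100
Result: 36.4499 %


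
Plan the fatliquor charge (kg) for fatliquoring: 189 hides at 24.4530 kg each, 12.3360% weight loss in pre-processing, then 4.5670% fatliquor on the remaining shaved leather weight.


Total_raw = N * avg_wt = 189 * 24.4530 = 4621.6170 kg
Substrate = Total_raw * (1 - loss/100) = 4621.6170 * (1 - 12.3360/100) = 4051.4943 kg
Fat = Substrate * pct / 100 = 4051.4943 * 4.5670 / 100 = 185.0317 kg


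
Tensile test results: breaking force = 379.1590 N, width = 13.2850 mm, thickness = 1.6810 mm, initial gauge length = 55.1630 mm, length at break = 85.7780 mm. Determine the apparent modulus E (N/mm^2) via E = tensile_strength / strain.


TS = F / (w * t) = 379.1590 / (13.2850 * 1.6810) = 16.9782 N/mm^2
strain = (Lf - L0) / L0 = (85.7780 - 55.1630) / 55.1630 = 0.5550
E = TS / strain = 16.9782 / 0.5550 = 30.5918 N/mm^2


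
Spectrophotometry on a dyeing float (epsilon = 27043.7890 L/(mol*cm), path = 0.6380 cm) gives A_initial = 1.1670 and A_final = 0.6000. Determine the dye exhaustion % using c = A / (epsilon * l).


c_initial = A_i / (epsilon * l) = 1.1670 / (27043.7890 * 0.6380) = 6.7637e-05 mol/L
c_final = A_f / (epsilon * l) = 0.6000 / (27043.7890 * 0.6380) = 3.4775e-05 mol/L
Exhaustion = (c_initial - c_final) / c_initial * 100 = (6.7637e-05 - 3.4775e-05) / 6.7637e-05 * 100 = 48.5861 %


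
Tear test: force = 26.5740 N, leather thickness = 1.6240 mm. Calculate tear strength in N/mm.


Formula: Tear strength = force / thickness
Substituting: Tear strength = 26.5740 / 1.6240
Result: 16.3633 N/mm


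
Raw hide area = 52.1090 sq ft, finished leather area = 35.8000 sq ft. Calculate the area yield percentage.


Formula: Yield = finished / raw * 100
Substituting: Yield = 35.8000 / 52.1090 * 100
Result: 68.7021 %


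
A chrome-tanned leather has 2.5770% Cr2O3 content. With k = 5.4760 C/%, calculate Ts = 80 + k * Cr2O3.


Formula: Ts = 80 + k * Cr2O3
Substituting: Ts = 80 + 5.4760 * 2.5770
Result: 94.1117 C


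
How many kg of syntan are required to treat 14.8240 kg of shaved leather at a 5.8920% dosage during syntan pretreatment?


Formula: Syntan = substrate * pct / 100
Substituting: Syntan = 14.8240 * 5.8920 / 100
Result: 0.8734 kg


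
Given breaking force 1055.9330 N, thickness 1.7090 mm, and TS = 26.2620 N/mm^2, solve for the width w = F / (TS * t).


Formula: w = F / (TS * t)
Substituting: w = 1055.9330 / (26.2620 * 1.7090)
Result: 23.5270 mm


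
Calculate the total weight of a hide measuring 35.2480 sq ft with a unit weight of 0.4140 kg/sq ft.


Formula: Weight = area * weight_per_sqft
Substituting: Weight = 35.2480 * 0.4140
Result: 14.5927 kg


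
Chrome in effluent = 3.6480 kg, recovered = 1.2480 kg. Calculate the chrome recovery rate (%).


Formula: Recovery = recovered / input * 100
Substituting: Recovery = 1.2480 / 3.6480 * 100
Result: 34.2105 %


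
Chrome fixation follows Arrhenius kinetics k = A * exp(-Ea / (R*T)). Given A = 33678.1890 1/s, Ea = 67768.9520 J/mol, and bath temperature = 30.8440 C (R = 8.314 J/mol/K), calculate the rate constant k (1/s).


T_K = T_C + 273.15 = 30.8440 + 273.15 = 303.9940 K
exponent = -Ea / (R * T_K) = -67768.9520 / (8.314 * 303.9940) = -26.8136
k = A * exp(exponent) = 33678.1890 * exp(-26.8136) = 7.6267e-08 1/s


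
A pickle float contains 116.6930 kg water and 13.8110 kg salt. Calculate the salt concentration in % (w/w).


Formula: Conc = salt / (water + salt) * 100
Substituting: Conc = 13.8110 / (116.6930 + 13.8110) * 100
Result: 10.5828 %


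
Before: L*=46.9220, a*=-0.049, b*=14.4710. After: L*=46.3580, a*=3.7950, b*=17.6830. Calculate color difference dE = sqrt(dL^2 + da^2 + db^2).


dL = -0.5640, da = 3.8440, db = 3.2120
dE = sqrt((-0.5640)^2 + 3.8440^2 + 3.2120^2) = 5.0410


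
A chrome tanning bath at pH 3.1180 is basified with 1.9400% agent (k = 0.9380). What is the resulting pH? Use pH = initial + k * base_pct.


Formula: pH_final = pH_initial + k * base_pct
Substituting: pH_final = 3.1180 + 0.9380 * 1.9400
Result: 4.9377


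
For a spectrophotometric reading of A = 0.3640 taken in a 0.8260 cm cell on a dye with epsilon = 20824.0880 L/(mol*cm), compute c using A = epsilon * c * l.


Formula: c = A / (epsilon * l)
Substituting: c = 0.3640 / (20824.0880 * 0.8260)
Result: 2.1162e-05 mol/L


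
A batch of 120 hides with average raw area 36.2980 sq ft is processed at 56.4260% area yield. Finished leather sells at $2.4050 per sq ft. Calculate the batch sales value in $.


Raw_total = N * avg_area = 120 * 36.2980 = 4355.7600 sq ft
Finished = Raw_total * yield / 100 = 4355.7600 * 56.4260 / 100 = 2457.7811 sq ft
Value = Finished * price = 2457.7811 * 2.4050 = 5910.9636 $


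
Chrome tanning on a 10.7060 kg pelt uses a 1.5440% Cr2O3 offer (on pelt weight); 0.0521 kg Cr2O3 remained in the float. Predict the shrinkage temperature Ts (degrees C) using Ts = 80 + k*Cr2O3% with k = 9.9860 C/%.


Offered = pelt * offer_pct / 100 = 10.7060 * 1.5440 / 100 = 0.1653 kg
Uptake = offered - residual = 0.1653 - 0.0521 = 0.1132 kg
Cr2O3% on pelt = uptake / pelt * 100 = 0.1132 / 10.7060 * 100 = 1.0574 %
Ts = 80 + k * Cr2O3% = 80 + 9.9860 * 1.0574 = 90.5588 C


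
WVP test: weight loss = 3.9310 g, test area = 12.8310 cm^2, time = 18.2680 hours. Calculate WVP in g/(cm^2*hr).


Formula: WVP = loss / (area * time)
Substituting: WVP = 3.9310 / (12.8310 * 18.2680)
Result: 0.0167707 g/(cm^2*hr)


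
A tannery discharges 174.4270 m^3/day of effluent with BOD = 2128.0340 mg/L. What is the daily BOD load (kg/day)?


Formula: BOD_load = volume * conc / 1000
Substituting: BOD_load = 174.4270 * 2128.0340 / 1000
Result: 371.1866 kg/day


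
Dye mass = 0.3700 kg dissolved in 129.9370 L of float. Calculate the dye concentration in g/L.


Formula: Conc = dye_mass(kg) / volume(L) * 1000
Substituting: Conc = 0.3700 / 129.9370 * 1000
Result: 2.8475 g/L


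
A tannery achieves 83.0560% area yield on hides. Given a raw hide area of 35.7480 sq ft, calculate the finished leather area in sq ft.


Formula: finished = raw * yield / 100
Substituting: finished = 35.7480 * 83.0560 / 100
Result: 29.6909 sq ft


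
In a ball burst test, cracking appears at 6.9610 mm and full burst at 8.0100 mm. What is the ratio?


Formula: Ratio = crack / burst
Substituting: Ratio = 6.9610 / 8.0100
Result: 0.8690


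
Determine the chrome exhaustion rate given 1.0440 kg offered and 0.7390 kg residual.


Formula: Uptake = (offered - residual) / offered * 100
Substituting: Uptake = (1.0440 - 0.7390) / 1.0440 * 100
Result: 29.2146 %


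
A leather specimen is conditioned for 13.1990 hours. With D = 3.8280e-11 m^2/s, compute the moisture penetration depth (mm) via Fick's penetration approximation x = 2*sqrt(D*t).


t = 13.1990 hr * 3600 = 47516.4000 s
D * t = 3.8280e-11 * 47516.4000 = 1.8189e-06
x = 2 * sqrt(D*t) = 2 * sqrt(1.8189e-06) = 0.00269735 m = 2.6974 mm


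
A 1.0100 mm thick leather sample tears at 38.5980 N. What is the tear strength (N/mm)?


Formula: Tear strength = force / thickness
Substituting: Tear strength = 38.5980 / 1.0100
Result: 38.2158 N/mm


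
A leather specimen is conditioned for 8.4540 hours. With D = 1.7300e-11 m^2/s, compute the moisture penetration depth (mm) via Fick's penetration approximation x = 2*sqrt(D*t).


t = 8.4540 hr * 3600 = 30434.4000 s
D * t = 1.7300e-11 * 30434.4000 = 5.2652e-07
x = 2 * sqrt(D*t) = 2 * sqrt(5.2652e-07) = 0.00145123 m = 1.4512 mm


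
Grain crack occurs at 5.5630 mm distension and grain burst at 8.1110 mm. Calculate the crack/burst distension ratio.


Formula: Ratio = crack / burst
Substituting: Ratio = 5.5630 / 8.1110
Result: 0.6859


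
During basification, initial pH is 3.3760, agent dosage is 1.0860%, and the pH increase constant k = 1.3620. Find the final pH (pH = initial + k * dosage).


Formula: pH_final = pH_initial + k * base_pct
Substituting: pH_final = 3.3760 + 1.3620 * 1.0860
Result: 4.8551


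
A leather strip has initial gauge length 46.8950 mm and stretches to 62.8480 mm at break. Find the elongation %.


Formula: Elongation = (Lf - L0) / L0 * 100
Substituting: Elongation = (62.8480 - 46.8950) / 46.8950 * 100
Result: 34.0186 %


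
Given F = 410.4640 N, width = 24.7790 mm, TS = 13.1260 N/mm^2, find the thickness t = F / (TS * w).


Formula: t = F / (TS * w)
Substituting: t = 410.4640 / (13.1260 * 24.7790)
Result: 1.2620 mm


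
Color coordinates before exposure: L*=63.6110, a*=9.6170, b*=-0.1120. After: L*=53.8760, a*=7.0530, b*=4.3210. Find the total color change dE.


dL = -9.7350, da = -2.5640, db = 4.4330
dE = sqrt((-9.7350)^2 + (-2.5640)^2 + 4.4330^2) = 10.9998


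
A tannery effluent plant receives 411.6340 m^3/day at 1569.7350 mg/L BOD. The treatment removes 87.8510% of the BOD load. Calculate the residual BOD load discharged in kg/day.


Load_in = volume * conc / 1000 = 411.6340 * 1569.7350 / 1000 = 646.1563 kg/day
Removed = Load_in * eff / 100 = 646.1563 * 87.8510 / 100 = 567.6548 kg/day
Load_out = Load_in - Removed = 646.1563 - 567.6548 = 78.5015 kg/day


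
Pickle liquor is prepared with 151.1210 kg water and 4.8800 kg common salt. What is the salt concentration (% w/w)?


Formula: Conc = salt / (water + salt) * 100
Substituting: Conc = 4.8800 / (151.1210 + 4.8800) * 100
Result: 3.1282 %


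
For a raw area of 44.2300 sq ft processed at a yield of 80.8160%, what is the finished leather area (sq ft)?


Formula: finished = raw * yield / 100
Substituting: finished = 44.2300 * 80.8160 / 100
Result: 35.7449 sq ft


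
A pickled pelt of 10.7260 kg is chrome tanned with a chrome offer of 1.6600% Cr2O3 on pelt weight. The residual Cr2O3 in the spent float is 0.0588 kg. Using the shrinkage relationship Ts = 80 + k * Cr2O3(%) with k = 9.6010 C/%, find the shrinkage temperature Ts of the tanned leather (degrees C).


Offered = pelt * offer_pct / 100 = 10.7260 * 1.6600 / 100 = 0.1781 kg
Uptake = offered - residual = 0.1781 - 0.0588 = 0.1193 kg
Cr2O3% on pelt = uptake / pelt * 100 = 0.1193 / 10.7260 * 100 = 1.1118 %
Ts = 80 + k * Cr2O3% = 80 + 9.6010 * 1.1118 = 90.6744 C


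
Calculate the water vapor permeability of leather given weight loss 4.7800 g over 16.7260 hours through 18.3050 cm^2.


Formula: WVP = loss / (area * time)
Substituting: WVP = 4.7800 / (18.3050 * 16.7260)
Result: 0.0156123 g/(cm^2*hr)


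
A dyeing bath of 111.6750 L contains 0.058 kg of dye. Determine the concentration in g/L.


Formula: Conc = dye_mass(kg) / volume(L) * 1000
Substituting: Conc = 0.058 / 111.6750 * 1000
Result: 0.5194 g/L


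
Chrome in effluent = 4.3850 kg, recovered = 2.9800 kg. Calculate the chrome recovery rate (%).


Formula: Recovery = recovered / input * 100
Substituting: Recovery = 2.9800 / 4.3850 * 100
Result: 67.9590 %


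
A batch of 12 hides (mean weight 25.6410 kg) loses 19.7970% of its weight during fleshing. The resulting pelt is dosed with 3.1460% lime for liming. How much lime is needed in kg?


Total_raw = N * avg_wt = 12 * 25.6410 = 307.6920 kg
Substrate = Total_raw * (1 - loss/100) = 307.6920 * (1 - 19.7970/100) = 246.7782 kg
Lime = Substrate * pct / 100 = 246.7782 * 3.1460 / 100 = 7.7636 kg


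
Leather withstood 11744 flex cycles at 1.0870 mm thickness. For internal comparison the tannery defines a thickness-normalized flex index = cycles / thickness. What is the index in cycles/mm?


Formula: Index = cycles / thickness
Substituting: Index = 11744 / 1.0870
Result: 10804.0478 cycles/mm


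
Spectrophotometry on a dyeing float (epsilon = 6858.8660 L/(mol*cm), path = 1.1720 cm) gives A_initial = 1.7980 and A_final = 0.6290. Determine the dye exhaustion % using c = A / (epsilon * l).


c_initial = A_i / (epsilon * l) = 1.7980 / (6858.8660 * 1.1720) = 2.2367e-04 mol/L
c_final = A_f / (epsilon * l) = 0.6290 / (6858.8660 * 1.1720) = 7.8248e-05 mol/L
Exhaustion = (c_initial - c_final) / c_initial * 100 = (2.2367e-04 - 7.8248e-05) / 2.2367e-04 * 100 = 65.0167 %


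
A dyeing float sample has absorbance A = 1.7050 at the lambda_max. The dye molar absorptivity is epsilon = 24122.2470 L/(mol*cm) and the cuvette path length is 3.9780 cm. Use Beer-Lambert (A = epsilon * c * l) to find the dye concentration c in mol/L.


Formula: c = A / (epsilon * l)
Substituting: c = 1.7050 / (24122.2470 * 3.9780)
Result: 1.7768e-05 mol/L


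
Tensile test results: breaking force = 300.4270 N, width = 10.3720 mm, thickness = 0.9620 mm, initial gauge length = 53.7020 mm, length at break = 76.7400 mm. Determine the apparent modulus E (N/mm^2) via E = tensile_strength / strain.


TS = F / (w * t) = 300.4270 / (10.3720 * 0.9620) = 30.1094 N/mm^2
strain = (Lf - L0) / L0 = (76.7400 - 53.7020) / 53.7020 = 0.4290
E = TS / strain = 30.1094 / 0.4290 = 70.1854 N/mm^2


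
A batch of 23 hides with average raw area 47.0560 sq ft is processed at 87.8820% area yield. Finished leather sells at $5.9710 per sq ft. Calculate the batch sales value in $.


Raw_total = N * avg_area = 23 * 47.0560 = 1082.2880 sq ft
Finished = Raw_total * yield / 100 = 1082.2880 * 87.8820 / 100 = 951.1363 sq ft
Value = Finished * price = 951.1363 * 5.9710 = 5679.2351 $


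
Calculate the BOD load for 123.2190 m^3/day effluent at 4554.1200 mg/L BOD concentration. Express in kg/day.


Formula: BOD_load = volume * conc / 1000
Substituting: BOD_load = 123.2190 * 4554.1200 / 1000
Result: 561.1541 kg/day


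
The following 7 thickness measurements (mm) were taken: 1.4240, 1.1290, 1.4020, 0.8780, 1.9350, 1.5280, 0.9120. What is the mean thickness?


Formula: Average = sum / n
Substituting: Average = 9.2080 / 7
Result: 1.3154 mm


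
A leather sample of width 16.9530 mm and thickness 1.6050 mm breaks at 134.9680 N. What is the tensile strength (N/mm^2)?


Formula: TS = force / (width * thickness)
Substituting: TS = 134.9680 / (16.9530 * 1.6050)
Result: 4.9603 N/mm^2


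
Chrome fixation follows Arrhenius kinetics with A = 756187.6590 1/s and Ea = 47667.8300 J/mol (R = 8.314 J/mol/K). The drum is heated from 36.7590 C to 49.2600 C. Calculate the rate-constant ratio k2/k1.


T1 = 36.7590 + 273.15 = 309.9090 K; T2 = 49.2600 + 273.15 = 322.4100 K
k1 = A * exp(-Ea/(R*T1)) = 756187.6590 * exp(-47667.8300/(8.314*309.9090)) = 0.00698244 1/s
k2 = A * exp(-Ea/(R*T2)) = 756187.6590 * exp(-47667.8300/(8.314*322.4100)) = 0.0143067 1/s
k2/k1 = 0.0143067 / 0.00698244 = 2.0489


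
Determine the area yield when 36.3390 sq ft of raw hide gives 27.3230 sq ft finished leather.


Formula: Yield = finished / raw * 100
Substituting: Yield = 27.3230 / 36.3390 * 100
Result: 75.1892 %


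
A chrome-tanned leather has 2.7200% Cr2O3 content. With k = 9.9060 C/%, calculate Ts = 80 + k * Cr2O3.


Formula: Ts = 80 + k * Cr2O3
Substituting: Ts = 80 + 9.9060 * 2.7200
Result: 106.9443 C


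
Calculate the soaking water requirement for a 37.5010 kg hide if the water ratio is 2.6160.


Formula: Water = hide_weight * ratio
Substituting: Water = 37.5010 * 2.6160
Result: 98.1026 kg


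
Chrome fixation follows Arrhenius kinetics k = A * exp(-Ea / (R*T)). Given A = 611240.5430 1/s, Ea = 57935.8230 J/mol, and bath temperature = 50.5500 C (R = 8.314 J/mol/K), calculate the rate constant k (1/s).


T_K = T_C + 273.15 = 50.5500 + 273.15 = 323.7000 K
exponent = -Ea / (R * T_K) = -57935.8230 / (8.314 * 323.7000) = -21.5275
k = A * exp(exponent) = 611240.5430 * exp(-21.5275) = 2.7348e-04 1/s


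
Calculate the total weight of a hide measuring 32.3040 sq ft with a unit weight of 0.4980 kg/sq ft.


Formula: Weight = area * weight_per_sqft
Substituting: Weight = 32.3040 * 0.4980
Result: 16.0874 kg


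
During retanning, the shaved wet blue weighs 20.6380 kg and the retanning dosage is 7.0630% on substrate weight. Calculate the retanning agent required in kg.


Formula: Retan = substrate * pct / 100
Substituting: Retan = 20.6380 * 7.0630 / 100
Result: 1.4577 kg


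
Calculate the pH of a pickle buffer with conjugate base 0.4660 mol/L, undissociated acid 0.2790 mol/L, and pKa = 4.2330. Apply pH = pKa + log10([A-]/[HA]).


ratio = [A-] / [HA] = 0.4660 / 0.2790 = 1.6703
log10(ratio) = 0.2228
pH = pKa + log10(ratio) = 4.2330 + 0.2228 = 4.4558


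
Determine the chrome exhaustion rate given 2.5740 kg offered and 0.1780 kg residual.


Formula: Uptake = (offered - residual) / offered * 100
Substituting: Uptake = (2.5740 - 0.1780) / 2.5740 * 100
Result: 93.0847 %


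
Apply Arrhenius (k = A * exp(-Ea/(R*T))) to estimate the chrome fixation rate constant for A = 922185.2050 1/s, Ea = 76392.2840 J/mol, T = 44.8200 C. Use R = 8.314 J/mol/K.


T_K = T_C + 273.15 = 44.8200 + 273.15 = 317.9700 K
exponent = -Ea / (R * T_K) = -76392.2840 / (8.314 * 317.9700) = -28.8970
k = A * exp(exponent) = 922185.2050 * exp(-28.8970) = 2.6001e-07 1/s


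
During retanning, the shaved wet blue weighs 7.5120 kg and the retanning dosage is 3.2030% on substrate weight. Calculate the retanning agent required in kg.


Formula: Retan = substrate * pct / 100
Substituting: Retan = 7.5120 * 3.2030 / 100
Result: 0.2406 kg
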